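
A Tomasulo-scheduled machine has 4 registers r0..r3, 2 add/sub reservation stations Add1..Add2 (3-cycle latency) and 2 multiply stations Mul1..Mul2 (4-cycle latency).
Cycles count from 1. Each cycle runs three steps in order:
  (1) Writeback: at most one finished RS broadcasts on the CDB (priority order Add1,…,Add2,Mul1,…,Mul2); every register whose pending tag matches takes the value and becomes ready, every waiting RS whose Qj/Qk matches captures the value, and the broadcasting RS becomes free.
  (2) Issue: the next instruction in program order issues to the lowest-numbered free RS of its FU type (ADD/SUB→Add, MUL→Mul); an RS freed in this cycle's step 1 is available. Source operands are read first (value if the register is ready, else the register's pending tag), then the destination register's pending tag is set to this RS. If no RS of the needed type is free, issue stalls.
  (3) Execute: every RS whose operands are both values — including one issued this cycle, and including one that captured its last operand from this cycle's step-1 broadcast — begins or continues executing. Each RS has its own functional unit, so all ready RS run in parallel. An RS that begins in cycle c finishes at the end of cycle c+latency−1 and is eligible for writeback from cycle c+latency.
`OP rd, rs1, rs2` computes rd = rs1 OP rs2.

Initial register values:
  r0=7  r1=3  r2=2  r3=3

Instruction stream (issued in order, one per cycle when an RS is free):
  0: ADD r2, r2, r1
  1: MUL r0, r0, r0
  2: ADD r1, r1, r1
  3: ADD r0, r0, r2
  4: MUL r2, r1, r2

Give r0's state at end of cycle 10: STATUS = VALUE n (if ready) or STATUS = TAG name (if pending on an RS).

STATUS = VALUE 54

  c1: issue ADD r2<-Add1  regs: r0:7,r1:3,r2:Add1,r3:3
  c2: issue MUL r0<-Mul1  regs: r0:Mul1,r1:3,r2:Add1,r3:3
  c3: issue ADD r1<-Add2  regs: r0:Mul1,r1:Add2,r2:Add1,r3:3
  c4: CDB Add1=5; issue ADD r0<-Add1  regs: r0:Add1,r1:Add2,r2:5,r3:3
  c5: issue MUL r2<-Mul2  regs: r0:Add1,r1:Add2,r2:Mul2,r3:3
  c6: CDB Add2=6  regs: r0:Add1,r1:6,r2:Mul2,r3:3
  c7: CDB Mul1=49  regs: r0:Add1,r1:6,r2:Mul2,r3:3
  c8: -  regs: r0:Add1,r1:6,r2:Mul2,r3:3
  c9: -  regs: r0:Add1,r1:6,r2:Mul2,r3:3
  c10: CDB Add1=54  regs: r0:54,r1:6,r2:Mul2,r3:3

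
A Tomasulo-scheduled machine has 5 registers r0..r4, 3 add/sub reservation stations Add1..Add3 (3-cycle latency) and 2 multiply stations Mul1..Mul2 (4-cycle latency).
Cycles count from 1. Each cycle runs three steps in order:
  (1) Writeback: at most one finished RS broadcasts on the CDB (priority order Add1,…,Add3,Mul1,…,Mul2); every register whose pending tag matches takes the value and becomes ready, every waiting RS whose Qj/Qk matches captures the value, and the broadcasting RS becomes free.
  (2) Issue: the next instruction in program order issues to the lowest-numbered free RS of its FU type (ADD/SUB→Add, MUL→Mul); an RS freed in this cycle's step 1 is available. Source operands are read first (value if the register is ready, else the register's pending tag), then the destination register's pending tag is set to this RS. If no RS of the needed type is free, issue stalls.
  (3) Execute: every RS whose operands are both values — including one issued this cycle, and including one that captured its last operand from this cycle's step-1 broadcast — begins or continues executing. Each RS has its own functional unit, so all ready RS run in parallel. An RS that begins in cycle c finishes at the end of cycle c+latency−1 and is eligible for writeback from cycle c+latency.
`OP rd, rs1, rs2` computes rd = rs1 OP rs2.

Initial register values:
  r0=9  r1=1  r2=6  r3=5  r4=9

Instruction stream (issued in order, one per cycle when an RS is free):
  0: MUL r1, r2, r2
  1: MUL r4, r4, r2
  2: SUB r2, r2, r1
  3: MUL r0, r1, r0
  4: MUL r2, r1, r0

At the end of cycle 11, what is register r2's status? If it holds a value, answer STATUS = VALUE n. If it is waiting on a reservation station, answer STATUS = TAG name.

c1: issue MUL r1<-Mul1 | r0:9,r1:Mul1,r2:6,r3:5,r4:9
c2: issue MUL r4<-Mul2 | r0:9,r1:Mul1,r2:6,r3:5,r4:Mul2
c3: issue SUB r2<-Add1 | r0:9,r1:Mul1,r2:Add1,r3:5,r4:Mul2
c4: stall | r0:9,r1:Mul1,r2:Add1,r3:5,r4:Mul2
c5: CDB Mul1=36; issue MUL r0<-Mul1 | r0:Mul1,r1:36,r2:Add1,r3:5,r4:Mul2
c6: CDB Mul2=54; issue MUL r2<-Mul2 | r0:Mul1,r1:36,r2:Mul2,r3:5,r4:54
c7: - | r0:Mul1,r1:36,r2:Mul2,r3:5,r4:54
c8: CDB Add1=-30 | r0:Mul1,r1:36,r2:Mul2,r3:5,r4:54
c9: CDB Mul1=324 | r0:324,r1:36,r2:Mul2,r3:5,r4:54
c10: - | r0:324,r1:36,r2:Mul2,r3:5,r4:54
c11: - | r0:324,r1:36,r2:Mul2,r3:5,r4:54

STATUS = TAG Mul2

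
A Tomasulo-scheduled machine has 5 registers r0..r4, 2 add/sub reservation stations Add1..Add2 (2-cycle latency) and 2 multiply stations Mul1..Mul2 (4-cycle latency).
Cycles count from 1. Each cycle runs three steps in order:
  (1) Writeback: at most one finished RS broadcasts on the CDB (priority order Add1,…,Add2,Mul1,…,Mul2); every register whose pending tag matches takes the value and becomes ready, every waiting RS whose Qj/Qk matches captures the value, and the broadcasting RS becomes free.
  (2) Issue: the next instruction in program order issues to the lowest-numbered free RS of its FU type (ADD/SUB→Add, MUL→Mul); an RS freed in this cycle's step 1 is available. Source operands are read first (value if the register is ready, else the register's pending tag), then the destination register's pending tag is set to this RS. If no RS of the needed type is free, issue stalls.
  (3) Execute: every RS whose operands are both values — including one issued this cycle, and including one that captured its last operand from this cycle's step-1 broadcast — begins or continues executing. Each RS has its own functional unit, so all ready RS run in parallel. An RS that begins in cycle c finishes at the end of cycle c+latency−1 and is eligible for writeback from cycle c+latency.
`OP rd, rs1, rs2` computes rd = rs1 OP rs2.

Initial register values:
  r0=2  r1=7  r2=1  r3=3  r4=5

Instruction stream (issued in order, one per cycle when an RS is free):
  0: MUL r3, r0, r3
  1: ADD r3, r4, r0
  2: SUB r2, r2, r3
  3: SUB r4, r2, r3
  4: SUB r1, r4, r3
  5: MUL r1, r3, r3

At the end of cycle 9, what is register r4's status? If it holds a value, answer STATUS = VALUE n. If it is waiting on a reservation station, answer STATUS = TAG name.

STATUS = VALUE -13

c1: issue MUL r3<-Mul1 | r0:2,r1:7,r2:1,r3:Mul1,r4:5
c2: issue ADD r3<-Add1 | r0:2,r1:7,r2:1,r3:Add1,r4:5
c3: issue SUB r2<-Add2 | r0:2,r1:7,r2:Add2,r3:Add1,r4:5
c4: CDB Add1=7; issue SUB r4<-Add1 | r0:2,r1:7,r2:Add2,r3:7,r4:Add1
c5: CDB Mul1=6; stall | r0:2,r1:7,r2:Add2,r3:7,r4:Add1
c6: CDB Add2=-6; issue SUB r1<-Add2 | r0:2,r1:Add2,r2:-6,r3:7,r4:Add1
c7: issue MUL r1<-Mul1 | r0:2,r1:Mul1,r2:-6,r3:7,r4:Add1
c8: CDB Add1=-13 | r0:2,r1:Mul1,r2:-6,r3:7,r4:-13
c9: - | r0:2,r1:Mul1,r2:-6,r3:7,r4:-13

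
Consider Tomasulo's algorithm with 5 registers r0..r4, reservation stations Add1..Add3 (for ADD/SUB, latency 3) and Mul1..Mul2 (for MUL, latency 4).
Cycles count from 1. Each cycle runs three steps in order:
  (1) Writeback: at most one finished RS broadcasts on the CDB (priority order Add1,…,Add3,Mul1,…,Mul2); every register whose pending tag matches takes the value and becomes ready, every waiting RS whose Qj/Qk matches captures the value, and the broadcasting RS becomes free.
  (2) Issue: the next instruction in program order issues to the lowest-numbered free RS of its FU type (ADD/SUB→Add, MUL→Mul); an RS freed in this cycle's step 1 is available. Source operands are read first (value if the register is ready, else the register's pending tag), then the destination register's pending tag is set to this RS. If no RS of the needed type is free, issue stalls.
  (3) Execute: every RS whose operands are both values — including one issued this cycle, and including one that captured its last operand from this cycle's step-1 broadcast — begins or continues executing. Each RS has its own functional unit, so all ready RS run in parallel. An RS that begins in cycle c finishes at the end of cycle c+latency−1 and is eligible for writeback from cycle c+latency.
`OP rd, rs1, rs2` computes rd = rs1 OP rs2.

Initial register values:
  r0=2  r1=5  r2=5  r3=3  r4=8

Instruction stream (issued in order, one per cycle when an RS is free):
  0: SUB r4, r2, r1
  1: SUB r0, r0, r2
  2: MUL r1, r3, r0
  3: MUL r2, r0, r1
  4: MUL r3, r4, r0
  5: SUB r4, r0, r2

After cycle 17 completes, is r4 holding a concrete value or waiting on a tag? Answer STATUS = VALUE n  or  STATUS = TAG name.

STATUS = VALUE -30

c1: issue SUB r4<-Add1 | r0:2,r1:5,r2:5,r3:3,r4:Add1
c2: issue SUB r0<-Add2 | r0:Add2,r1:5,r2:5,r3:3,r4:Add1
c3: issue MUL r1<-Mul1 | r0:Add2,r1:Mul1,r2:5,r3:3,r4:Add1
c4: CDB Add1=0; issue MUL r2<-Mul2 | r0:Add2,r1:Mul1,r2:Mul2,r3:3,r4:0
c5: CDB Add2=-3; stall | r0:-3,r1:Mul1,r2:Mul2,r3:3,r4:0
c6: stall | r0:-3,r1:Mul1,r2:Mul2,r3:3,r4:0
c7: stall | r0:-3,r1:Mul1,r2:Mul2,r3:3,r4:0
c8: stall | r0:-3,r1:Mul1,r2:Mul2,r3:3,r4:0
c9: CDB Mul1=-9; issue MUL r3<-Mul1 | r0:-3,r1:-9,r2:Mul2,r3:Mul1,r4:0
c10: issue SUB r4<-Add1 | r0:-3,r1:-9,r2:Mul2,r3:Mul1,r4:Add1
c11: - | r0:-3,r1:-9,r2:Mul2,r3:Mul1,r4:Add1
c12: - | r0:-3,r1:-9,r2:Mul2,r3:Mul1,r4:Add1
c13: CDB Mul1=0 | r0:-3,r1:-9,r2:Mul2,r3:0,r4:Add1
c14: CDB Mul2=27 | r0:-3,r1:-9,r2:27,r3:0,r4:Add1
c15: - | r0:-3,r1:-9,r2:27,r3:0,r4:Add1
c16: - | r0:-3,r1:-9,r2:27,r3:0,r4:Add1
c17: CDB Add1=-30 | r0:-3,r1:-9,r2:27,r3:0,r4:-30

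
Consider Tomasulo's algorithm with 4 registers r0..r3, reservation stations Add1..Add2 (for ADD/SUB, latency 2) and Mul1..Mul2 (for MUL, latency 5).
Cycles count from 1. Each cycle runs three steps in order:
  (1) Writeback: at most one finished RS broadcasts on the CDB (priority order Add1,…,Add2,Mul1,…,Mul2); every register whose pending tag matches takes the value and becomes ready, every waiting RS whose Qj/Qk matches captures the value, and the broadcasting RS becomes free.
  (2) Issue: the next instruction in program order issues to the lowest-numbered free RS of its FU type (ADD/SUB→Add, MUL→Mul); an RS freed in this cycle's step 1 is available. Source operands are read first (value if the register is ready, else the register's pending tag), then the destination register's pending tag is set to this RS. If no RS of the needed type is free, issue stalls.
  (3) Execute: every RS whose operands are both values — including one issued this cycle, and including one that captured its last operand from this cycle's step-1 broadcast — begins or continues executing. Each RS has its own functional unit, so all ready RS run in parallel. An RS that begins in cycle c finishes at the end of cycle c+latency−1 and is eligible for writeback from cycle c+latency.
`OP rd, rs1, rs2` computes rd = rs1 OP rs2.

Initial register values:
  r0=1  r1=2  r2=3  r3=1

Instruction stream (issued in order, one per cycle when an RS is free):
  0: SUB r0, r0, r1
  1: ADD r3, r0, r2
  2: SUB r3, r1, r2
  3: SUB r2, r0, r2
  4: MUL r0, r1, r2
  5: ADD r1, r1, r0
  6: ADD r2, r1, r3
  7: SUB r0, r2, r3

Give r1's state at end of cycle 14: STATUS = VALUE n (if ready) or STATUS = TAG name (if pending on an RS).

c1: issue SUB r0<-Add1 | r0:Add1,r1:2,r2:3,r3:1
c2: issue ADD r3<-Add2 | r0:Add1,r1:2,r2:3,r3:Add2
c3: CDB Add1=-1; issue SUB r3<-Add1 | r0:-1,r1:2,r2:3,r3:Add1
c4: stall | r0:-1,r1:2,r2:3,r3:Add1
c5: CDB Add1=-1; issue SUB r2<-Add1 | r0:-1,r1:2,r2:Add1,r3:-1
c6: CDB Add2=2; issue MUL r0<-Mul1 | r0:Mul1,r1:2,r2:Add1,r3:-1
c7: CDB Add1=-4; issue ADD r1<-Add1 | r0:Mul1,r1:Add1,r2:-4,r3:-1
c8: issue ADD r2<-Add2 | r0:Mul1,r1:Add1,r2:Add2,r3:-1
c9: stall | r0:Mul1,r1:Add1,r2:Add2,r3:-1
c10: stall | r0:Mul1,r1:Add1,r2:Add2,r3:-1
c11: stall | r0:Mul1,r1:Add1,r2:Add2,r3:-1
c12: CDB Mul1=-8; stall | r0:-8,r1:Add1,r2:Add2,r3:-1
c13: stall | r0:-8,r1:Add1,r2:Add2,r3:-1
c14: CDB Add1=-6; issue SUB r0<-Add1 | r0:Add1,r1:-6,r2:Add2,r3:-1

STATUS = VALUE -6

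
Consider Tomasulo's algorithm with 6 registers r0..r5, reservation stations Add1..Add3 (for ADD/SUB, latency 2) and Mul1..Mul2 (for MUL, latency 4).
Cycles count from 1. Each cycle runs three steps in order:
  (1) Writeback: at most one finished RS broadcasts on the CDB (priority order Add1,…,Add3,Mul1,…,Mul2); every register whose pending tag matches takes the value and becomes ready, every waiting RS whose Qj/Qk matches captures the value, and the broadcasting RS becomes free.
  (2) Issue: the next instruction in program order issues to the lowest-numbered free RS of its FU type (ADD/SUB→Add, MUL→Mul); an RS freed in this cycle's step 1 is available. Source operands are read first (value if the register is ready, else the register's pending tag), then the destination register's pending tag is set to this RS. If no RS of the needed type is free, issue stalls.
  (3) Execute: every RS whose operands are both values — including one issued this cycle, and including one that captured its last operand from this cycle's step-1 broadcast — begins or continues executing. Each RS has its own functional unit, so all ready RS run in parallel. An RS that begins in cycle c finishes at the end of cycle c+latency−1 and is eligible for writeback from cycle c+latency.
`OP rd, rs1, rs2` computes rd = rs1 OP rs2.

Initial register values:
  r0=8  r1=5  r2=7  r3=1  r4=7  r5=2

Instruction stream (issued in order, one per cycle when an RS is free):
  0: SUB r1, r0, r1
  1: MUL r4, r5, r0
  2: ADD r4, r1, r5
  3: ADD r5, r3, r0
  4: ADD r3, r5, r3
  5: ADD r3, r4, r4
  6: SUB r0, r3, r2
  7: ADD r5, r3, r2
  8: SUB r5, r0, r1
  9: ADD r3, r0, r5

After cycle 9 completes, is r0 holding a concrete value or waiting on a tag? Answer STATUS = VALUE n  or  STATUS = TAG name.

STATUS = TAG Add3

cycle 1: issue SUB r1<-Add1 // r0:8,r1:Add1,r2:7,r3:1,r4:7,r5:2
cycle 2: issue MUL r4<-Mul1 // r0:8,r1:Add1,r2:7,r3:1,r4:Mul1,r5:2
cycle 3: CDB Add1=3; issue ADD r4<-Add1 // r0:8,r1:3,r2:7,r3:1,r4:Add1,r5:2
cycle 4: issue ADD r5<-Add2 // r0:8,r1:3,r2:7,r3:1,r4:Add1,r5:Add2
cycle 5: CDB Add1=5; issue ADD r3<-Add1 // r0:8,r1:3,r2:7,r3:Add1,r4:5,r5:Add2
cycle 6: CDB Add2=9; issue ADD r3<-Add2 // r0:8,r1:3,r2:7,r3:Add2,r4:5,r5:9
cycle 7: CDB Mul1=16; issue SUB r0<-Add3 // r0:Add3,r1:3,r2:7,r3:Add2,r4:5,r5:9
cycle 8: CDB Add1=10; issue ADD r5<-Add1 // r0:Add3,r1:3,r2:7,r3:Add2,r4:5,r5:Add1
cycle 9: CDB Add2=10; issue SUB r5<-Add2 // r0:Add3,r1:3,r2:7,r3:10,r4:5,r5:Add2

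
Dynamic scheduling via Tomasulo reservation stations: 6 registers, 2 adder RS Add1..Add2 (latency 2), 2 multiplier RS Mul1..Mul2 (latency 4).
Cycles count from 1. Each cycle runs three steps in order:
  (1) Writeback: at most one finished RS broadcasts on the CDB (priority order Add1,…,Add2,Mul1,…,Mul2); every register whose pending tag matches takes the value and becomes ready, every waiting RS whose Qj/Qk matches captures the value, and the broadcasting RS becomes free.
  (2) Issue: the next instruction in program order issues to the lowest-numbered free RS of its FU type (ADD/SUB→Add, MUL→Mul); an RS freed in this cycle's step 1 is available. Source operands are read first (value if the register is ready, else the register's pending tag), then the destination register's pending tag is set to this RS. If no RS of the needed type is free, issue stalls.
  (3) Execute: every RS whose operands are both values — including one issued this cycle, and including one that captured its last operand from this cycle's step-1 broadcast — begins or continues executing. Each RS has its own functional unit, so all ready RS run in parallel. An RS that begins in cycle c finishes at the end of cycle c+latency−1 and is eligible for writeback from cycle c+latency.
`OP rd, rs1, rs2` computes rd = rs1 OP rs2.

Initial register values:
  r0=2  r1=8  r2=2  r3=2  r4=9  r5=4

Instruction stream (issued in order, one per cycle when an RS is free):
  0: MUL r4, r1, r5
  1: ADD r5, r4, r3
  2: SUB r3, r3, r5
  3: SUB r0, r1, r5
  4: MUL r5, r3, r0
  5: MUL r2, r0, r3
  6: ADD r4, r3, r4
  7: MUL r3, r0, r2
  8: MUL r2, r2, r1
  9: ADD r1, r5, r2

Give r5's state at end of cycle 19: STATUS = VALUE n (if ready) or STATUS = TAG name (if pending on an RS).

cycle 1: issue MUL r4<-Mul1 // r0:2,r1:8,r2:2,r3:2,r4:Mul1,r5:4
cycle 2: issue ADD r5<-Add1 // r0:2,r1:8,r2:2,r3:2,r4:Mul1,r5:Add1
cycle 3: issue SUB r3<-Add2 // r0:2,r1:8,r2:2,r3:Add2,r4:Mul1,r5:Add1
cycle 4: stall // r0:2,r1:8,r2:2,r3:Add2,r4:Mul1,r5:Add1
cycle 5: CDB Mul1=32; stall // r0:2,r1:8,r2:2,r3:Add2,r4:32,r5:Add1
cycle 6: stall // r0:2,r1:8,r2:2,r3:Add2,r4:32,r5:Add1
cycle 7: CDB Add1=34; issue SUB r0<-Add1 // r0:Add1,r1:8,r2:2,r3:Add2,r4:32,r5:34
cycle 8: issue MUL r5<-Mul1 // r0:Add1,r1:8,r2:2,r3:Add2,r4:32,r5:Mul1
cycle 9: CDB Add1=-26; issue MUL r2<-Mul2 // r0:-26,r1:8,r2:Mul2,r3:Add2,r4:32,r5:Mul1
cycle 10: CDB Add2=-32; issue ADD r4<-Add1 // r0:-26,r1:8,r2:Mul2,r3:-32,r4:Add1,r5:Mul1
cycle 11: stall // r0:-26,r1:8,r2:Mul2,r3:-32,r4:Add1,r5:Mul1
cycle 12: CDB Add1=0; stall // r0:-26,r1:8,r2:Mul2,r3:-32,r4:0,r5:Mul1
cycle 13: stall // r0:-26,r1:8,r2:Mul2,r3:-32,r4:0,r5:Mul1
cycle 14: CDB Mul1=832; issue MUL r3<-Mul1 // r0:-26,r1:8,r2:Mul2,r3:Mul1,r4:0,r5:832
cycle 15: CDB Mul2=832; issue MUL r2<-Mul2 // r0:-26,r1:8,r2:Mul2,r3:Mul1,r4:0,r5:832
cycle 16: issue ADD r1<-Add1 // r0:-26,r1:Add1,r2:Mul2,r3:Mul1,r4:0,r5:832
cycle 17: - // r0:-26,r1:Add1,r2:Mul2,r3:Mul1,r4:0,r5:832
cycle 18: - // r0:-26,r1:Add1,r2:Mul2,r3:Mul1,r4:0,r5:832
cycle 19: CDB Mul1=-21632 // r0:-26,r1:Add1,r2:Mul2,r3:-21632,r4:0,r5:832

STATUS = VALUE 832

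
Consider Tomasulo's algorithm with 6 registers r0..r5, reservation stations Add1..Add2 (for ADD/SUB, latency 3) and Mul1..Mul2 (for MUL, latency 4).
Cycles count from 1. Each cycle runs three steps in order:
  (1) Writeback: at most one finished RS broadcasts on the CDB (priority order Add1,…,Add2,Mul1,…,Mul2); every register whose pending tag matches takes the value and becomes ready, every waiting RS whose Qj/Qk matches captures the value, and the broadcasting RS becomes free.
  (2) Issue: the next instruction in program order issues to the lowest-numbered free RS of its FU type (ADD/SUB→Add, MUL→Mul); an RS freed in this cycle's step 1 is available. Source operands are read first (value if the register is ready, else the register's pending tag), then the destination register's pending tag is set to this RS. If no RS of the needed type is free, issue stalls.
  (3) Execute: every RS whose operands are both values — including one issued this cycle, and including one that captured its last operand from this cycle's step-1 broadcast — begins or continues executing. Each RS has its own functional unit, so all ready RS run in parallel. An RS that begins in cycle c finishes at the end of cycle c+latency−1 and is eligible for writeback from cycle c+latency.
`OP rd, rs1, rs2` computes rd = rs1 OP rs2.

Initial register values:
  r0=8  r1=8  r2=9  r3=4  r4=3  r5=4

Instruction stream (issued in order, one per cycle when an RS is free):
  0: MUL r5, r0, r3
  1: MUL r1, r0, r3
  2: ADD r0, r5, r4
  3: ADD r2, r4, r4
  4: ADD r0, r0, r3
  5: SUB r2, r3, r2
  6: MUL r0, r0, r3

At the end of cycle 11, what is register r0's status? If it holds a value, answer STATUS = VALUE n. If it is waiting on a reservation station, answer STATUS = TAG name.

STATUS = TAG Mul1

  c1: issue MUL r5<-Mul1  regs: r0:8,r1:8,r2:9,r3:4,r4:3,r5:Mul1
  c2: issue MUL r1<-Mul2  regs: r0:8,r1:Mul2,r2:9,r3:4,r4:3,r5:Mul1
  c3: issue ADD r0<-Add1  regs: r0:Add1,r1:Mul2,r2:9,r3:4,r4:3,r5:Mul1
  c4: issue ADD r2<-Add2  regs: r0:Add1,r1:Mul2,r2:Add2,r3:4,r4:3,r5:Mul1
  c5: CDB Mul1=32; stall  regs: r0:Add1,r1:Mul2,r2:Add2,r3:4,r4:3,r5:32
  c6: CDB Mul2=32; stall  regs: r0:Add1,r1:32,r2:Add2,r3:4,r4:3,r5:32
  c7: CDB Add2=6; issue ADD r0<-Add2  regs: r0:Add2,r1:32,r2:6,r3:4,r4:3,r5:32
  c8: CDB Add1=35; issue SUB r2<-Add1  regs: r0:Add2,r1:32,r2:Add1,r3:4,r4:3,r5:32
  c9: issue MUL r0<-Mul1  regs: r0:Mul1,r1:32,r2:Add1,r3:4,r4:3,r5:32
  c10: -  regs: r0:Mul1,r1:32,r2:Add1,r3:4,r4:3,r5:32
  c11: CDB Add1=-2  regs: r0:Mul1,r1:32,r2:-2,r3:4,r4:3,r5:32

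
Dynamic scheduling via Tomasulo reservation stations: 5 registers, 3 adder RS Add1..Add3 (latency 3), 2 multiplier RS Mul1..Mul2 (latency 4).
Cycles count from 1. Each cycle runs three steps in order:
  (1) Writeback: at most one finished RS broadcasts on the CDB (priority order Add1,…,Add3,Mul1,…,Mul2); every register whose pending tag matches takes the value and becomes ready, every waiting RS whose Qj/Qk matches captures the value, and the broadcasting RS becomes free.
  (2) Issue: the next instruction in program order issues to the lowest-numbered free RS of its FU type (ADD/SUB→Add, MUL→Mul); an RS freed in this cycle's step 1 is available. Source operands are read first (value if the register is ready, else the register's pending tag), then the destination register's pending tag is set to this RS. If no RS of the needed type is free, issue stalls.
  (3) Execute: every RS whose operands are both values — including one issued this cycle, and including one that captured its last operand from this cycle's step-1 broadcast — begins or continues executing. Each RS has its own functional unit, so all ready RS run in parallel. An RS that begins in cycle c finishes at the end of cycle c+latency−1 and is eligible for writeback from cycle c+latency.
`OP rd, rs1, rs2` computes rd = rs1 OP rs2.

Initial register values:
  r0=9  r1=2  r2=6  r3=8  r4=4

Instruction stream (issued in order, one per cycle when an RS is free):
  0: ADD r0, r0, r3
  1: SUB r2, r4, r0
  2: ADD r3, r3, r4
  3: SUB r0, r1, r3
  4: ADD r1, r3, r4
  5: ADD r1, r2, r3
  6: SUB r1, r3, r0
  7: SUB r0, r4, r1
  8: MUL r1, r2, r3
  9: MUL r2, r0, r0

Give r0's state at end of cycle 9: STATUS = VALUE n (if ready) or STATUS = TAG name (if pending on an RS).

c1: issue ADD r0<-Add1 | r0:Add1,r1:2,r2:6,r3:8,r4:4
c2: issue SUB r2<-Add2 | r0:Add1,r1:2,r2:Add2,r3:8,r4:4
c3: issue ADD r3<-Add3 | r0:Add1,r1:2,r2:Add2,r3:Add3,r4:4
c4: CDB Add1=17; issue SUB r0<-Add1 | r0:Add1,r1:2,r2:Add2,r3:Add3,r4:4
c5: stall | r0:Add1,r1:2,r2:Add2,r3:Add3,r4:4
c6: CDB Add3=12; issue ADD r1<-Add3 | r0:Add1,r1:Add3,r2:Add2,r3:12,r4:4
c7: CDB Add2=-13; issue ADD r1<-Add2 | r0:Add1,r1:Add2,r2:-13,r3:12,r4:4
c8: stall | r0:Add1,r1:Add2,r2:-13,r3:12,r4:4
c9: CDB Add1=-10; issue SUB r1<-Add1 | r0:-10,r1:Add1,r2:-13,r3:12,r4:4

STATUS = VALUE -10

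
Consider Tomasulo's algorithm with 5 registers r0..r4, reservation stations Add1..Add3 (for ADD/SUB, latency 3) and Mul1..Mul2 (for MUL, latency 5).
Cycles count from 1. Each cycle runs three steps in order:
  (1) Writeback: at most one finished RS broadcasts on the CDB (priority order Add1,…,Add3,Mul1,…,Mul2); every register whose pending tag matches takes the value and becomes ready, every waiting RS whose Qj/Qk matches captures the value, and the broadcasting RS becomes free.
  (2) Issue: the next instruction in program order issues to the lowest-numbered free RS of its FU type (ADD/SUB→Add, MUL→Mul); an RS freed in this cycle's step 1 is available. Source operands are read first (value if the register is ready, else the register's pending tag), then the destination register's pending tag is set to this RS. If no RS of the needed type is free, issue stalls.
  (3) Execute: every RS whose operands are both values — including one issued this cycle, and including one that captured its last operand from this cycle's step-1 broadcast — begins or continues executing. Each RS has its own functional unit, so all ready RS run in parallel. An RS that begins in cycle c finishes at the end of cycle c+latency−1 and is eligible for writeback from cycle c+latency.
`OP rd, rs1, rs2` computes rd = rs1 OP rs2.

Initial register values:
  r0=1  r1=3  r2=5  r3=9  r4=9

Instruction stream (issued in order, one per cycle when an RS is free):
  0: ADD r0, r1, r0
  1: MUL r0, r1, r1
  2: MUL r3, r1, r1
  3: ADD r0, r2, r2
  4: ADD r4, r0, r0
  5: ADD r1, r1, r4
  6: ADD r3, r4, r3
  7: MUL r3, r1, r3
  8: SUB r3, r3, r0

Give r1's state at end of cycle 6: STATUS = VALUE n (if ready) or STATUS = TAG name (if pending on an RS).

STATUS = TAG Add3

c1: issue ADD r0<-Add1 | r0:Add1,r1:3,r2:5,r3:9,r4:9
c2: issue MUL r0<-Mul1 | r0:Mul1,r1:3,r2:5,r3:9,r4:9
c3: issue MUL r3<-Mul2 | r0:Mul1,r1:3,r2:5,r3:Mul2,r4:9
c4: CDB Add1=4; issue ADD r0<-Add1 | r0:Add1,r1:3,r2:5,r3:Mul2,r4:9
c5: issue ADD r4<-Add2 | r0:Add1,r1:3,r2:5,r3:Mul2,r4:Add2
c6: issue ADD r1<-Add3 | r0:Add1,r1:Add3,r2:5,r3:Mul2,r4:Add2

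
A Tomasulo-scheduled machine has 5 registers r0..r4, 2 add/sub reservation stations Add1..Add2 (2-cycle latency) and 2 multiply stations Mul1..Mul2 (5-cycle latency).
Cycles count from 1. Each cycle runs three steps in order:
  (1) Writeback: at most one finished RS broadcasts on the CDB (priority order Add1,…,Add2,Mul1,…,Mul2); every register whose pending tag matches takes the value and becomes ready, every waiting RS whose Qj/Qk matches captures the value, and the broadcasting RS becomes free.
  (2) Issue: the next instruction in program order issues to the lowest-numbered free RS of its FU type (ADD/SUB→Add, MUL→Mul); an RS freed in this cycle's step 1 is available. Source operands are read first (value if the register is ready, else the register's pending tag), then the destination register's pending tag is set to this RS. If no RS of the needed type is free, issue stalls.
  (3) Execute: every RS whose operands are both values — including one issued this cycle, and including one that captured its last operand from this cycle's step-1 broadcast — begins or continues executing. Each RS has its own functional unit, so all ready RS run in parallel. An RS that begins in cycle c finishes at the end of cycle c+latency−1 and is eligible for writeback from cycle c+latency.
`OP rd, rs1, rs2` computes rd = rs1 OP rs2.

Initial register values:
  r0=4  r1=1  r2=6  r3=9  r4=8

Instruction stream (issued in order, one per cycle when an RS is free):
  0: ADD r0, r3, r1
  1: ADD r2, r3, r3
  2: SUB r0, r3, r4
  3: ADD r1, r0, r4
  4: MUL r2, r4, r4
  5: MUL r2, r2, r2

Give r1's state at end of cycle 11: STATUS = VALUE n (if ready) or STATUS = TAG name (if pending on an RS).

STATUS = VALUE 9

  c1: issue ADD r0<-Add1  regs: r0:Add1,r1:1,r2:6,r3:9,r4:8
  c2: issue ADD r2<-Add2  regs: r0:Add1,r1:1,r2:Add2,r3:9,r4:8
  c3: CDB Add1=10; issue SUB r0<-Add1  regs: r0:Add1,r1:1,r2:Add2,r3:9,r4:8
  c4: CDB Add2=18; issue ADD r1<-Add2  regs: r0:Add1,r1:Add2,r2:18,r3:9,r4:8
  c5: CDB Add1=1; issue MUL r2<-Mul1  regs: r0:1,r1:Add2,r2:Mul1,r3:9,r4:8
  c6: issue MUL r2<-Mul2  regs: r0:1,r1:Add2,r2:Mul2,r3:9,r4:8
  c7: CDB Add2=9  regs: r0:1,r1:9,r2:Mul2,r3:9,r4:8
  c8: -  regs: r0:1,r1:9,r2:Mul2,r3:9,r4:8
  c9: -  regs: r0:1,r1:9,r2:Mul2,r3:9,r4:8
  c10: CDB Mul1=64  regs: r0:1,r1:9,r2:Mul2,r3:9,r4:8
  c11: -  regs: r0:1,r1:9,r2:Mul2,r3:9,r4:8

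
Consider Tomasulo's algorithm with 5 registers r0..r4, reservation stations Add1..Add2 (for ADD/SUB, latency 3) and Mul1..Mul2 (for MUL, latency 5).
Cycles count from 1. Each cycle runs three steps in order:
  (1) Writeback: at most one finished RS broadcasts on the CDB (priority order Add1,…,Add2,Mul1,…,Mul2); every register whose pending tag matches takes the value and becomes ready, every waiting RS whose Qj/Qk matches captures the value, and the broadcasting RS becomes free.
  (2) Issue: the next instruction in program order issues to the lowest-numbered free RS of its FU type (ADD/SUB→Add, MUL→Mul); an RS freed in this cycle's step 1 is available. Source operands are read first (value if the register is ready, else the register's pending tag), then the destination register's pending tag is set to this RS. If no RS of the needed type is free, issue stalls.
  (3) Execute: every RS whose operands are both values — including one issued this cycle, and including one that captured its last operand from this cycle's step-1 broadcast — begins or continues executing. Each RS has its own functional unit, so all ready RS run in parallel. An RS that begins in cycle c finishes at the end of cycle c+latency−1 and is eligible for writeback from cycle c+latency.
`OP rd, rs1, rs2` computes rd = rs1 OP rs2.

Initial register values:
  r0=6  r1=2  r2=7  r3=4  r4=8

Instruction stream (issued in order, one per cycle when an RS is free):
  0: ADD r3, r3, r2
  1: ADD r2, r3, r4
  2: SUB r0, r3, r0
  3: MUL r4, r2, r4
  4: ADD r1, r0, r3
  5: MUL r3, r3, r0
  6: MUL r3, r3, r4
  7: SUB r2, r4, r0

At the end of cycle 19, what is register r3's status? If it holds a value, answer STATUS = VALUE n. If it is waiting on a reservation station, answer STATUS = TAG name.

c1: issue ADD r3<-Add1 | r0:6,r1:2,r2:7,r3:Add1,r4:8
c2: issue ADD r2<-Add2 | r0:6,r1:2,r2:Add2,r3:Add1,r4:8
c3: stall | r0:6,r1:2,r2:Add2,r3:Add1,r4:8
c4: CDB Add1=11; issue SUB r0<-Add1 | r0:Add1,r1:2,r2:Add2,r3:11,r4:8
c5: issue MUL r4<-Mul1 | r0:Add1,r1:2,r2:Add2,r3:11,r4:Mul1
c6: stall | r0:Add1,r1:2,r2:Add2,r3:11,r4:Mul1
c7: CDB Add1=5; issue ADD r1<-Add1 | r0:5,r1:Add1,r2:Add2,r3:11,r4:Mul1
c8: CDB Add2=19; issue MUL r3<-Mul2 | r0:5,r1:Add1,r2:19,r3:Mul2,r4:Mul1
c9: stall | r0:5,r1:Add1,r2:19,r3:Mul2,r4:Mul1
c10: CDB Add1=16; stall | r0:5,r1:16,r2:19,r3:Mul2,r4:Mul1
c11: stall | r0:5,r1:16,r2:19,r3:Mul2,r4:Mul1
c12: stall | r0:5,r1:16,r2:19,r3:Mul2,r4:Mul1
c13: CDB Mul1=152; issue MUL r3<-Mul1 | r0:5,r1:16,r2:19,r3:Mul1,r4:152
c14: CDB Mul2=55; issue SUB r2<-Add1 | r0:5,r1:16,r2:Add1,r3:Mul1,r4:152
c15: - | r0:5,r1:16,r2:Add1,r3:Mul1,r4:152
c16: - | r0:5,r1:16,r2:Add1,r3:Mul1,r4:152
c17: CDB Add1=147 | r0:5,r1:16,r2:147,r3:Mul1,r4:152
c18: - | r0:5,r1:16,r2:147,r3:Mul1,r4:152
c19: CDB Mul1=8360 | r0:5,r1:16,r2:147,r3:8360,r4:152

STATUS = VALUE 8360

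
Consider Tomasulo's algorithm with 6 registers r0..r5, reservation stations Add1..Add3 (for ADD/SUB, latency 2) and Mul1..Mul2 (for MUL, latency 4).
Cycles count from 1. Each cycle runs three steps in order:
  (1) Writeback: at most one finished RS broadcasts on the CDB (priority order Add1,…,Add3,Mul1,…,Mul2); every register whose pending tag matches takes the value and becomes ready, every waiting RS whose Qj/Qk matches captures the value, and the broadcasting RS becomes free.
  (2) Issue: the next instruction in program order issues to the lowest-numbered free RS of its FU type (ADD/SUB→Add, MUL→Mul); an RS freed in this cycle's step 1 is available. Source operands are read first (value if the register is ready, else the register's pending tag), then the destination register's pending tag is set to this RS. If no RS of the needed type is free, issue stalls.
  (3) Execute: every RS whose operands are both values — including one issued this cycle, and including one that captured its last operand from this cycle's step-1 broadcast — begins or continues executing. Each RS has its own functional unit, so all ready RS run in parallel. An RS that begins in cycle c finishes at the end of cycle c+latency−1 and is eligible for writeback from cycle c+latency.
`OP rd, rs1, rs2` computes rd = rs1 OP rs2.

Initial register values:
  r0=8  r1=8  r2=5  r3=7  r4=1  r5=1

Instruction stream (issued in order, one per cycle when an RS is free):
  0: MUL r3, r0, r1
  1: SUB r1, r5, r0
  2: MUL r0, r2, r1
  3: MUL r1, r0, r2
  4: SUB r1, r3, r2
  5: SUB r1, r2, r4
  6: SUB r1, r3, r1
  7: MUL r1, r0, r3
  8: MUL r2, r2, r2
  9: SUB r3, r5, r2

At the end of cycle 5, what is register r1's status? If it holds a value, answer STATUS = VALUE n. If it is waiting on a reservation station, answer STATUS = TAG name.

cycle 1: issue MUL r3<-Mul1 // r0:8,r1:8,r2:5,r3:Mul1,r4:1,r5:1
cycle 2: issue SUB r1<-Add1 // r0:8,r1:Add1,r2:5,r3:Mul1,r4:1,r5:1
cycle 3: issue MUL r0<-Mul2 // r0:Mul2,r1:Add1,r2:5,r3:Mul1,r4:1,r5:1
cycle 4: CDB Add1=-7; stall // r0:Mul2,r1:-7,r2:5,r3:Mul1,r4:1,r5:1
cycle 5: CDB Mul1=64; issue MUL r1<-Mul1 // r0:Mul2,r1:Mul1,r2:5,r3:64,r4:1,r5:1

STATUS = TAG Mul1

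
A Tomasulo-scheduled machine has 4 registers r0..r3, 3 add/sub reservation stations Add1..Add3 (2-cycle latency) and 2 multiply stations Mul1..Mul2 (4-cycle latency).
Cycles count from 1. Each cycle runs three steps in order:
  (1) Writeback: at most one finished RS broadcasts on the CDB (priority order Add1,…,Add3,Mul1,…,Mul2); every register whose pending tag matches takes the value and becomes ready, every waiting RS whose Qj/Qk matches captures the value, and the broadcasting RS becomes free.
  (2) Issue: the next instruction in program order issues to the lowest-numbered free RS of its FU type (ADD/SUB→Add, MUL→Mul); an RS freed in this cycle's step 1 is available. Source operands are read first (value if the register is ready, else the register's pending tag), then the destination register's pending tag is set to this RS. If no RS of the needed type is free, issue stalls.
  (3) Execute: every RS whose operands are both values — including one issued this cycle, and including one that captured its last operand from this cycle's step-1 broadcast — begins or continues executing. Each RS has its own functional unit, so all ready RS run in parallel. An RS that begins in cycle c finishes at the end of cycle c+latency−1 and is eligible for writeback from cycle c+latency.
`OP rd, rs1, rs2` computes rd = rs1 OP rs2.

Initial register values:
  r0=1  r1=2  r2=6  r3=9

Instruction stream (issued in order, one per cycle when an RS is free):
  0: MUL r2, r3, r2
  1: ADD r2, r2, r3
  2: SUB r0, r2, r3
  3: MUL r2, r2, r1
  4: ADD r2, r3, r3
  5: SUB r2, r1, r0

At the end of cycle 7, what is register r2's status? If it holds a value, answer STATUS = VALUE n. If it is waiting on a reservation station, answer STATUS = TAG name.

  c1: issue MUL r2<-Mul1  regs: r0:1,r1:2,r2:Mul1,r3:9
  c2: issue ADD r2<-Add1  regs: r0:1,r1:2,r2:Add1,r3:9
  c3: issue SUB r0<-Add2  regs: r0:Add2,r1:2,r2:Add1,r3:9
  c4: issue MUL r2<-Mul2  regs: r0:Add2,r1:2,r2:Mul2,r3:9
  c5: CDB Mul1=54; issue ADD r2<-Add3  regs: r0:Add2,r1:2,r2:Add3,r3:9
  c6: stall  regs: r0:Add2,r1:2,r2:Add3,r3:9
  c7: CDB Add1=63; issue SUB r2<-Add1  regs: r0:Add2,r1:2,r2:Add1,r3:9

STATUS = TAG Add1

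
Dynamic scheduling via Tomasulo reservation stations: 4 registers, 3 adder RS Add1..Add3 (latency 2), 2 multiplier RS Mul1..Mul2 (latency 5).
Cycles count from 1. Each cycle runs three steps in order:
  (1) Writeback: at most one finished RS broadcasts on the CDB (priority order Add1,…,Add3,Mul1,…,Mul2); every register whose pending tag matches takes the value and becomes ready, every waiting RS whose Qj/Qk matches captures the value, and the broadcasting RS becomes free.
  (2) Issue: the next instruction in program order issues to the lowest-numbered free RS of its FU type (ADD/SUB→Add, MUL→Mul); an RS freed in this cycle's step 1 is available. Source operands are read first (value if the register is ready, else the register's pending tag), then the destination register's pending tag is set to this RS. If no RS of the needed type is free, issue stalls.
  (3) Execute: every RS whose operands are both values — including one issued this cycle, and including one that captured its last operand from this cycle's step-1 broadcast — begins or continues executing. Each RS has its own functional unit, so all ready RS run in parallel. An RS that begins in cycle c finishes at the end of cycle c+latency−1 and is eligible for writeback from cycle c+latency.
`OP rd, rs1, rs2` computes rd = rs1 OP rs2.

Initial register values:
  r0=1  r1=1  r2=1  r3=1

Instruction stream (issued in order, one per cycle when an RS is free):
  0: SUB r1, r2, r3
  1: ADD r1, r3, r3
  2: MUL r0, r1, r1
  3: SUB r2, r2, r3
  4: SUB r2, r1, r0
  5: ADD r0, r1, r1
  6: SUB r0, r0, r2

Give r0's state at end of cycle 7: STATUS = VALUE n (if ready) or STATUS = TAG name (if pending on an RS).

  c1: issue SUB r1<-Add1  regs: r0:1,r1:Add1,r2:1,r3:1
  c2: issue ADD r1<-Add2  regs: r0:1,r1:Add2,r2:1,r3:1
  c3: CDB Add1=0; issue MUL r0<-Mul1  regs: r0:Mul1,r1:Add2,r2:1,r3:1
  c4: CDB Add2=2; issue SUB r2<-Add1  regs: r0:Mul1,r1:2,r2:Add1,r3:1
  c5: issue SUB r2<-Add2  regs: r0:Mul1,r1:2,r2:Add2,r3:1
  c6: CDB Add1=0; issue ADD r0<-Add1  regs: r0:Add1,r1:2,r2:Add2,r3:1
  c7: issue SUB r0<-Add3  regs: r0:Add3,r1:2,r2:Add2,r3:1

STATUS = TAG Add3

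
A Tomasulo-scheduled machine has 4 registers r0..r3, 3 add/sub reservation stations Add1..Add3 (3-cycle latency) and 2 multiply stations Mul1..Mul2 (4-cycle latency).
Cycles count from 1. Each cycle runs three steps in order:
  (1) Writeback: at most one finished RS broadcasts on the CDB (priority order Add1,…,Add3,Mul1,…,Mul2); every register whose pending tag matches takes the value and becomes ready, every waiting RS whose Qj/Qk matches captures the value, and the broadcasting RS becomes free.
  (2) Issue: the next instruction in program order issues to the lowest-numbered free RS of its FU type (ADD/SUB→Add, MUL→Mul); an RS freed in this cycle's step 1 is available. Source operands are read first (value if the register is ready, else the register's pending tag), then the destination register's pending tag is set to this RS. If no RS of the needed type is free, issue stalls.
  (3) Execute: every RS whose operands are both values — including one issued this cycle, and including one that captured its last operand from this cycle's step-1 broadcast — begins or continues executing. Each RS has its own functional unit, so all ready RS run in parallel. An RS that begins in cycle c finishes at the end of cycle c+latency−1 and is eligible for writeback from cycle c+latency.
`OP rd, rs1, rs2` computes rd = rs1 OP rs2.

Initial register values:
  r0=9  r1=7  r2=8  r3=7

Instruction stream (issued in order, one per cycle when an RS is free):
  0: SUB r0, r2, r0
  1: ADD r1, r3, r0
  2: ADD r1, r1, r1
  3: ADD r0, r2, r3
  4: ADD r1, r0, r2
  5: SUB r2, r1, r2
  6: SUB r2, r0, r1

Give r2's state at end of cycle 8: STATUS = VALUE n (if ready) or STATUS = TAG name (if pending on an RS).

STATUS = TAG Add2

cycle 1: issue SUB r0<-Add1 // r0:Add1,r1:7,r2:8,r3:7
cycle 2: issue ADD r1<-Add2 // r0:Add1,r1:Add2,r2:8,r3:7
cycle 3: issue ADD r1<-Add3 // r0:Add1,r1:Add3,r2:8,r3:7
cycle 4: CDB Add1=-1; issue ADD r0<-Add1 // r0:Add1,r1:Add3,r2:8,r3:7
cycle 5: stall // r0:Add1,r1:Add3,r2:8,r3:7
cycle 6: stall // r0:Add1,r1:Add3,r2:8,r3:7
cycle 7: CDB Add1=15; issue ADD r1<-Add1 // r0:15,r1:Add1,r2:8,r3:7
cycle 8: CDB Add2=6; issue SUB r2<-Add2 // r0:15,r1:Add1,r2:Add2,r3:7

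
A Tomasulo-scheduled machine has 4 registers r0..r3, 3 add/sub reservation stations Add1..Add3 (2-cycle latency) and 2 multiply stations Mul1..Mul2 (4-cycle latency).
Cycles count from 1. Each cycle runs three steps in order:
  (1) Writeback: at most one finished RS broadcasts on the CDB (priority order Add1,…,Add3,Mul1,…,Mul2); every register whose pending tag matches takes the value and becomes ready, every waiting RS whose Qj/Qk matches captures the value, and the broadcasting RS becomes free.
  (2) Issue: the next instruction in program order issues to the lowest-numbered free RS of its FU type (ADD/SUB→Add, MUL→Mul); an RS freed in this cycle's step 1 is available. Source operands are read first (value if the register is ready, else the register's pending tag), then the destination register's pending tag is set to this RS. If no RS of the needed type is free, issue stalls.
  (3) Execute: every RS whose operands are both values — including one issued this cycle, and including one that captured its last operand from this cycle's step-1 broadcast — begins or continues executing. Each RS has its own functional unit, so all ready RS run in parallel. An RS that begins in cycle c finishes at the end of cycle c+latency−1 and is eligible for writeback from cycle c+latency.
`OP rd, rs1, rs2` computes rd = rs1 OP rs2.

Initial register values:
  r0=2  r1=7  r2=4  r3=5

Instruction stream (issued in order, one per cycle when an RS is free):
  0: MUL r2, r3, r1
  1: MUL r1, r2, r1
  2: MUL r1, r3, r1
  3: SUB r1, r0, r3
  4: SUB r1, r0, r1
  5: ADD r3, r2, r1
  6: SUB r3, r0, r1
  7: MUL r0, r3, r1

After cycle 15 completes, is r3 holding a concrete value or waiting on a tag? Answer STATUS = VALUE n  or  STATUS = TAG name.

STATUS = VALUE -3

cycle 1: issue MUL r2<-Mul1 // r0:2,r1:7,r2:Mul1,r3:5
cycle 2: issue MUL r1<-Mul2 // r0:2,r1:Mul2,r2:Mul1,r3:5
cycle 3: stall // r0:2,r1:Mul2,r2:Mul1,r3:5
cycle 4: stall // r0:2,r1:Mul2,r2:Mul1,r3:5
cycle 5: CDB Mul1=35; issue MUL r1<-Mul1 // r0:2,r1:Mul1,r2:35,r3:5
cycle 6: issue SUB r1<-Add1 // r0:2,r1:Add1,r2:35,r3:5
cycle 7: issue SUB r1<-Add2 // r0:2,r1:Add2,r2:35,r3:5
cycle 8: CDB Add1=-3; issue ADD r3<-Add1 // r0:2,r1:Add2,r2:35,r3:Add1
cycle 9: CDB Mul2=245; issue SUB r3<-Add3 // r0:2,r1:Add2,r2:35,r3:Add3
cycle 10: CDB Add2=5; issue MUL r0<-Mul2 // r0:Mul2,r1:5,r2:35,r3:Add3
cycle 11: - // r0:Mul2,r1:5,r2:35,r3:Add3
cycle 12: CDB Add1=40 // r0:Mul2,r1:5,r2:35,r3:Add3
cycle 13: CDB Add3=-3 // r0:Mul2,r1:5,r2:35,r3:-3
cycle 14: CDB Mul1=1225 // r0:Mul2,r1:5,r2:35,r3:-3
cycle 15: - // r0:Mul2,r1:5,r2:35,r3:-3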